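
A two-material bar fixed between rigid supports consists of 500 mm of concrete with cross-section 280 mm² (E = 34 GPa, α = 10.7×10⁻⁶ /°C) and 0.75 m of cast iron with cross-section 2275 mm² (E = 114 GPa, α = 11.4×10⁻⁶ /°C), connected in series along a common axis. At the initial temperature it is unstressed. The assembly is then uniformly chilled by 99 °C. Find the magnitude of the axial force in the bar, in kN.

If the supports were absent, the total length change would be Σ αᵢΔT Lᵢ = 10.7×10⁻⁶×99×500 + 11.4×10⁻⁶×99×750 = 1.376 mm.
The rigid supports impose zero overall length change; the single axial force P common to all segments must satisfy P Σ Lᵢ/(AᵢEᵢ) = δ_free.
The series flexibility is Σ Lᵢ/(AᵢEᵢ) = 500/(280×34×10³) + 750/(2275×114×10³) = 5.541×10⁻⁵ mm/N.
P = 1.376 / 5.541×10⁻⁵ = 24830 N = 24.83 kN, tensile.

P ≈ 24.8 kN (tensile)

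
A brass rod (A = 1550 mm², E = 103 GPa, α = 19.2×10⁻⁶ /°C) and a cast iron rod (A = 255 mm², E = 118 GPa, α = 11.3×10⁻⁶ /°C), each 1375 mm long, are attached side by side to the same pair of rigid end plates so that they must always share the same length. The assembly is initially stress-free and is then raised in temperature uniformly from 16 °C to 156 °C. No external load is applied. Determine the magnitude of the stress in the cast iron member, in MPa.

σ ≈ 110 MPa (tensile)

Both members must finish at the same length. With the larger α, the brass tends to over-expand; the plates restrain it, putting the brass in compression and the cast iron in tension. With no external load the two internal forces are equal and opposite, magnitude P.
Setting the final lengths equal and cancelling L: (α₁ − α₂)ΔT = P/(A₁E₁) + P/(A₂E₂).
|α₁ − α₂|·ΔT = 7.9×10⁻⁶ × 140 = 0.001106.
1/(A₁E₁) + 1/(A₂E₂) = 1/(1550×103×10³) + 1/(255×118×10³) = 3.95×10⁻⁸ N⁻¹.
P = 0.001106 / 3.95×10⁻⁸ = 28000 N = 28 kN.
σ_{cast iron} = P/A₂ = 28000/255 = 109.8 MPa, tensile.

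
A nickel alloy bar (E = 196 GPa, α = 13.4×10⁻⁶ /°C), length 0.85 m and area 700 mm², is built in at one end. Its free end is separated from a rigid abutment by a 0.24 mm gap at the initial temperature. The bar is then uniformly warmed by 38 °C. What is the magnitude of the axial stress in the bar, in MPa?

If the wall were absent the bar would grow by αΔT L = 13.4×10⁻⁶ × 38 × 850 = 0.4328 mm.
The gap closes (δ_free > 0.24 mm) and the wall then resists a further 0.4328 − 0.24 = 0.1928 mm of expansion.
Compatibility: PL/(AE) = 0.1928 mm, so σ = P/A = E × (0.1928/850) = 44.46 MPa.

σ ≈ 44.5 MPa (compressive)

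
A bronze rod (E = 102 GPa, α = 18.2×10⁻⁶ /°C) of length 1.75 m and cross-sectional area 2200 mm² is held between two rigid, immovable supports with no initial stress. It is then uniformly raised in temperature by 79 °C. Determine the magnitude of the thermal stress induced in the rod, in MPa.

With length fixed, the mechanical strain must cancel the thermal strain αΔT = 18.2×10⁻⁶ × 79 = 1437.8×10⁻⁶.
σ = EαΔT = 102×10³ × 18.2×10⁻⁶ × 79 = 146.7 MPa (compressive; the rod is trying to expand).

σ ≈ 147 MPa (compressive)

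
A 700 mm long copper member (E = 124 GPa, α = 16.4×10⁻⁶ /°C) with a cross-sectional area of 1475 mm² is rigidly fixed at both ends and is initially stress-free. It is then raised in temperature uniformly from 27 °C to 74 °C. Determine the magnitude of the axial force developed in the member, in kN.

Full restraint means ε = 0, so the stress is σ = EαΔT = 124×10³ × 16.4×10⁻⁶ × 47 = 95.58 MPa.
Axial force P = σA = 95.58 × 1475 = 141000 N = 141 kN, compressive.

P ≈ 141 kN (compressive)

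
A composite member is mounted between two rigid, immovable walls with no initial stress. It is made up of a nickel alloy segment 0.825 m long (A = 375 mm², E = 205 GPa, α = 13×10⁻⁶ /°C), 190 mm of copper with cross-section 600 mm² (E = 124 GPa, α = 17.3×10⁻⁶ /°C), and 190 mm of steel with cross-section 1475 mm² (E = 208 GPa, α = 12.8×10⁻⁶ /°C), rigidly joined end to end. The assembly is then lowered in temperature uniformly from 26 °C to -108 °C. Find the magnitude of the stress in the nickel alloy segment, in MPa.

Free thermal contraction of the whole bar: Σ αᵢΔT Lᵢ = 13×10⁻⁶×134×825 + 17.3×10⁻⁶×134×190 + 12.8×10⁻⁶×134×190 = 2.203 mm.
The walls prevent any net length change, so an axial force P (same in every segment) develops. Compatibility: P · Σ Lᵢ/(AᵢEᵢ) = δ_free.
Σ Lᵢ/(AᵢEᵢ) = 825/(375×205×10³) + 190/(600×124×10³) + 190/(1475×208×10³) = 1.39×10⁻⁵ mm/N.
So P = 2.203 / 1.39×10⁻⁵ = 158.5 kN, tensile.
σ_{nickel alloy} = P / A = 158500 / 375 = 422.6 MPa.

σ ≈ 423 MPa (tensile)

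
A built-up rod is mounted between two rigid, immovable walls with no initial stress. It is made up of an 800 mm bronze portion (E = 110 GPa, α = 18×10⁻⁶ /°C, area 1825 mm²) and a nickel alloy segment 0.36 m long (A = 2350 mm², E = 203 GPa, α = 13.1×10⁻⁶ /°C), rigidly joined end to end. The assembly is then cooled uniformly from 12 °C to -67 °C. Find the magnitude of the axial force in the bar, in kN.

P ≈ 319 kN (tensile)

With the walls removed the bar would change length by δ_free = Σ αᵢΔT Lᵢ = 18×10⁻⁶×79×800 + 13.1×10⁻⁶×79×360 = 1.51 mm.
The walls prevent any net length change, so an axial force P (same in every segment) develops. Compatibility: P · Σ Lᵢ/(AᵢEᵢ) = δ_free.
Σ Lᵢ/(AᵢEᵢ) = 800/(1825×110×10³) + 360/(2350×203×10³) = 4.74×10⁻⁶ mm/N.
So P = 1.51 / 4.74×10⁻⁶ = 318.6 kN, tensile.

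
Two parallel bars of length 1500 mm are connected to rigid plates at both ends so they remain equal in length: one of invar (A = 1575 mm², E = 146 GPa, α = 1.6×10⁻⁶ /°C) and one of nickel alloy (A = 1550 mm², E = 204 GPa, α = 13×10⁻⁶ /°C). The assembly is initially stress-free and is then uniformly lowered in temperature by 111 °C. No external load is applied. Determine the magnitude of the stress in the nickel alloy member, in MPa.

The nickel alloy has the larger α, so on cooling it would change length more than the invar if both were free. The rigid plates force a common final length, so the nickel alloy is put into tension and the invar into compression, with equal and opposite forces P (no external load).
Equating the net (thermal + elastic) strains gives |α₁ − α₂|·ΔT = P·[1/(A₁E₁) + 1/(A₂E₂)].
|α₁ − α₂|·ΔT = 11.4×10⁻⁶ × 111 = 0.001265.
1/(A₁E₁) + 1/(A₂E₂) = 1/(1575×146×10³) + 1/(1550×204×10³) = 7.511×10⁻⁹ N⁻¹.
P = 0.001265 / 7.511×10⁻⁹ = 168500 N = 168.5 kN.
σ_{nickel alloy} = P/A₂ = 168500/1550 = 108.7 MPa, tensile.

σ ≈ 109 MPa (tensile)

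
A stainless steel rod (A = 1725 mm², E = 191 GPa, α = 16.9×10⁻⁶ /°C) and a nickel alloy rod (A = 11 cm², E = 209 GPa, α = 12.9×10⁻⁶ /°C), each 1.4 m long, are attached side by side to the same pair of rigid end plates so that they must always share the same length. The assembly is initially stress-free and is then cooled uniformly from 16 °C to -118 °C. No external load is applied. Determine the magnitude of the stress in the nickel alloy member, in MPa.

σ ≈ 66 MPa (compressive)

Equilibrium of a rigid end plate with no external load gives equal and opposite internal forces ±P in the two members. Since α_{stainless steel} > α_{nickel alloy}, cooling drives the stainless steel into tension and the nickel alloy into compression.
Equating the net (thermal + elastic) strains gives |α₁ − α₂|·ΔT = P·[1/(A₁E₁) + 1/(A₂E₂)].
|α₁ − α₂|·ΔT = 4×10⁻⁶ × 134 = 0.000536.
1/(A₁E₁) + 1/(A₂E₂) = 1/(1725×191×10³) + 1/(1100×209×10³) = 7.385×10⁻⁹ N⁻¹.
So P = 0.000536 / 7.385×10⁻⁹ = 72.58 kN.
σ_{nickel alloy} = P/A₂ = 72580/1100 = 65.98 MPa, compressive.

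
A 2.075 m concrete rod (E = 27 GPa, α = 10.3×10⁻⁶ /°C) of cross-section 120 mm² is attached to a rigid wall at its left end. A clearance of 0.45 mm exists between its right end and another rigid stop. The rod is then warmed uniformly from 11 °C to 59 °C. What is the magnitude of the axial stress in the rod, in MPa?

σ ≈ 7.49 MPa (compressive)

Unrestrained expansion: δ_free = αΔT L = 10.3×10⁻⁶ × 48 × 2075 = 1.026 mm.
After closing the 0.45 mm clearance, 1.026 − 0.45 = 0.5759 mm of expansion remains to be suppressed by the wall.
So σ = E(δ_free − g)/L = 27×10³ × 0.5759/2075 = 7.493 MPa.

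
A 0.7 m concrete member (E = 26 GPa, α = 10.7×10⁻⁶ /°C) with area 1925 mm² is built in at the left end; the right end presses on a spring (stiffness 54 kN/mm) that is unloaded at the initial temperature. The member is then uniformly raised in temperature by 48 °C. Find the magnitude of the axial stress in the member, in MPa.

σ ≈ 5.75 MPa (compressive)

The unrestrained thermal change is αΔT L = 10.7×10⁻⁶ × 48 × 700 = 0.3595 mm.
With a force P in the spring, the elastic change of the member is PL/(AE) and that of the spring is P/k; compatibility requires their sum to equal δ_free.
So P = δ_free / [L/(AE) + 1/k] = 0.3595 / [ 700/(1925×26×10³) + 1/(54×10³) ].
P = 0.3595 / 3.25×10⁻⁵ = 11060 N.
σ = P/A = 11060/1925 = 5.746 MPa.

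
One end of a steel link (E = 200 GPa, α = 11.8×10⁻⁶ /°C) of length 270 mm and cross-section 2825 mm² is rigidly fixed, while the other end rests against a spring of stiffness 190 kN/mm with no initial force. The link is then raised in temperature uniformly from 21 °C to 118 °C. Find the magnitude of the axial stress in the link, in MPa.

σ ≈ 19.1 MPa (compressive)

If the spring were absent the link would lengthen by αΔT L = 11.8×10⁻⁶ × 97 × 270 = 0.309 mm.
With a force P in the spring, the elastic change of the link is PL/(AE) and that of the spring is P/k; compatibility requires their sum to equal δ_free.
P [ L/(AE) + 1/k ] = δ_free → P [ 270/(2825×200×10³) + 1/(190×10³) ] = 0.309.
P = 0.309 / 5.741×10⁻⁶ = 53830 N.
σ = P/A = 53830/2825 = 19.05 MPa.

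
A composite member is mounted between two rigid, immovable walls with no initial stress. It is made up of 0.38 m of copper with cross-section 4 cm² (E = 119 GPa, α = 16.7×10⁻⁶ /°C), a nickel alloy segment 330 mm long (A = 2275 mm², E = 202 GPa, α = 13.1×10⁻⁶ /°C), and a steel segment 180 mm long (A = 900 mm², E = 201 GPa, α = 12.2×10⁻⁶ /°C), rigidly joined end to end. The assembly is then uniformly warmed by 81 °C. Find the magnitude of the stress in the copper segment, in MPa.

σ ≈ 269 MPa (compressive)

With the walls removed the bar would change length by δ_free = Σ αᵢΔT Lᵢ = 16.7×10⁻⁶×81×380 + 13.1×10⁻⁶×81×330 + 12.2×10⁻⁶×81×180 = 1.042 mm.
The rigid supports impose zero overall length change; the single axial force P common to all segments must satisfy P Σ Lᵢ/(AᵢEᵢ) = δ_free.
The series flexibility is Σ Lᵢ/(AᵢEᵢ) = 380/(400×119×10³) + 330/(2275×202×10³) + 180/(900×201×10³) = 9.696×10⁻⁶ mm/N.
Hence P = δ_free / Σ(L/AE) = 1.042/9.696×10⁻⁶ = 107.5 kN (compressive).
σ_{copper} = P / A = 107500 / 400 = 268.7 MPa.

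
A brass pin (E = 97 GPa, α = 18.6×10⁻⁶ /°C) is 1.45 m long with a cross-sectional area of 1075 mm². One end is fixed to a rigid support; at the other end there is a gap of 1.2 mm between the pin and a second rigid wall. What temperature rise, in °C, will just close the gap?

The gap closes when αΔT L = 1.2 mm, since the pin is still unstressed at that instant.
ΔT = 1.2 / (18.6×10⁻⁶ × 1450) = 44.49 °C.

ΔT ≈ 44.5 °C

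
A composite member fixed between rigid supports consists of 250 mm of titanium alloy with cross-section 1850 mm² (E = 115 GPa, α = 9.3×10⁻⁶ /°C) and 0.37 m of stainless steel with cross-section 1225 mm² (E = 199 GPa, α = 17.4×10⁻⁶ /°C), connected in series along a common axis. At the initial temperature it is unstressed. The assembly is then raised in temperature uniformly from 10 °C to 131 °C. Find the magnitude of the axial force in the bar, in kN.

P ≈ 394 kN (compressive)

Free thermal expansion of the whole bar: Σ αᵢΔT Lᵢ = 9.3×10⁻⁶×121×250 + 17.4×10⁻⁶×121×370 = 1.06 mm.
The rigid supports impose zero overall length change; the single axial force P common to all segments must satisfy P Σ Lᵢ/(AᵢEᵢ) = δ_free.
Σ Lᵢ/(AᵢEᵢ) = 250/(1850×115×10³) + 370/(1225×199×10³) = 2.693×10⁻⁶ mm/N.
P = 1.06 / 2.693×10⁻⁶ = 393800 N = 393.8 kN, compressive.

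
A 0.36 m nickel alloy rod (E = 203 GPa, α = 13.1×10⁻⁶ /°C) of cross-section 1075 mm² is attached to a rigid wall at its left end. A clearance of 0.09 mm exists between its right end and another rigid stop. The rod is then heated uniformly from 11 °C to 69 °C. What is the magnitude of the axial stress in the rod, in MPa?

Unrestrained expansion: δ_free = αΔT L = 13.1×10⁻⁶ × 58 × 360 = 0.2735 mm.
The gap closes (δ_free > 0.09 mm) and the wall then resists a further 0.2735 − 0.09 = 0.1835 mm of expansion.
That suppressed elongation corresponds to σ = E·Δ/L = 203×10³ × 0.1835/360 = 103.5 MPa.

σ ≈ 103 MPa (compressive)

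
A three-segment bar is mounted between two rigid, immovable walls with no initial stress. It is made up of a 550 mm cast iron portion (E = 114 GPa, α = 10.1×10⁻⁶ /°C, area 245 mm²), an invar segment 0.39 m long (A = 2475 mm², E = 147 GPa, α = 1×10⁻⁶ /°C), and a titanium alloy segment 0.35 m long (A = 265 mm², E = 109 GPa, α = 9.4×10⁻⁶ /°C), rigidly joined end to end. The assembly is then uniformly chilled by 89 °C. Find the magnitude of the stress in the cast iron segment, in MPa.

σ ≈ 102 MPa (tensile)

Free thermal contraction of the whole bar: Σ αᵢΔT Lᵢ = 10.1×10⁻⁶×89×550 + 1×10⁻⁶×89×390 + 9.4×10⁻⁶×89×350 = 0.8219 mm.
The rigid supports impose zero overall length change; the single axial force P common to all segments must satisfy P Σ Lᵢ/(AᵢEᵢ) = δ_free.
Σ Lᵢ/(AᵢEᵢ) = 550/(245×114×10³) + 390/(2475×147×10³) + 350/(265×109×10³) = 3.288×10⁻⁵ mm/N.
So P = 0.8219 / 3.288×10⁻⁵ = 25 kN, tensile.
σ_{cast iron} = P / A = 25000 / 245 = 102 MPa.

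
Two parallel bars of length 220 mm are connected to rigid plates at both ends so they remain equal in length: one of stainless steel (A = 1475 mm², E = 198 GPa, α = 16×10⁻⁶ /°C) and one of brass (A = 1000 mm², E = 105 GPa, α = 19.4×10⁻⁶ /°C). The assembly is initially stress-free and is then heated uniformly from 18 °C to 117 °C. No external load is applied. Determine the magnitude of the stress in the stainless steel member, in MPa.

σ ≈ 17.6 MPa (tensile)

Both members must finish at the same length. With the larger α, the brass tends to over-expand; the plates restrain it, putting the brass in compression and the stainless steel in tension. With no external load the two internal forces are equal and opposite, magnitude P.
Setting the final lengths equal and cancelling L: (α₁ − α₂)ΔT = P/(A₁E₁) + P/(A₂E₂).
|α₁ − α₂|·ΔT = 3.4×10⁻⁶ × 99 = 0.0003366.
1/(A₁E₁) + 1/(A₂E₂) = 1/(1475×198×10³) + 1/(1000×105×10³) = 1.295×10⁻⁸ N⁻¹.
So P = 0.0003366 / 1.295×10⁻⁸ = 26 kN.
σ_{stainless steel} = P/A₁ = 26000/1475 = 17.62 MPa, tensile.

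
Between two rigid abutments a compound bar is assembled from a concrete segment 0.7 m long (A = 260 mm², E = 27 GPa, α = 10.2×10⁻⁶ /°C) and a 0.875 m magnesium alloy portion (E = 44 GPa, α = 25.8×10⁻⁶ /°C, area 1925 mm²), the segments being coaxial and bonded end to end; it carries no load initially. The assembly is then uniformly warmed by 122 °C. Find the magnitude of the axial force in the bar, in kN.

P ≈ 32.9 kN (compressive)

Free thermal expansion of the whole bar: Σ αᵢΔT Lᵢ = 10.2×10⁻⁶×122×700 + 25.8×10⁻⁶×122×875 = 3.625 mm.
Since the ends are fixed, an axial force P builds up, equal in every segment, with P · Σ Lᵢ/(AᵢEᵢ) = δ_free.
Σ Lᵢ/(AᵢEᵢ) = 700/(260×27×10³) + 875/(1925×44×10³) = 0.00011 mm/N.
Hence P = δ_free / Σ(L/AE) = 3.625/0.00011 = 32.94 kN (compressive).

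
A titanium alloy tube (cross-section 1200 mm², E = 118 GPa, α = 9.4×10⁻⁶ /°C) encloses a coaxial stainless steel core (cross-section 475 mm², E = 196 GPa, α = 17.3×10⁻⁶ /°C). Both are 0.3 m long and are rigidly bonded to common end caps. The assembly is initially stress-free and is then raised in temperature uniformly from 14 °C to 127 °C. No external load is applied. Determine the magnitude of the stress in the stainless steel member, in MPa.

The stainless steel has the larger α, so on heating it would change length more than the titanium alloy if both were free. The rigid plates force a common final length, so the stainless steel is put into compression and the titanium alloy into tension, with equal and opposite forces P (no external load).
Equating the net (thermal + elastic) strains gives |α₁ − α₂|·ΔT = P·[1/(A₁E₁) + 1/(A₂E₂)].
|α₁ − α₂|·ΔT = 7.9×10⁻⁶ × 113 = 0.0008927.
1/(A₁E₁) + 1/(A₂E₂) = 1/(1200×118×10³) + 1/(475×196×10³) = 1.78×10⁻⁸ N⁻¹.
P = 0.0008927 / 1.78×10⁻⁸ = 50140 N = 50.14 kN.
σ_{stainless steel} = P/A₂ = 50140/475 = 105.6 MPa, compressive.

σ ≈ 106 MPa (compressive)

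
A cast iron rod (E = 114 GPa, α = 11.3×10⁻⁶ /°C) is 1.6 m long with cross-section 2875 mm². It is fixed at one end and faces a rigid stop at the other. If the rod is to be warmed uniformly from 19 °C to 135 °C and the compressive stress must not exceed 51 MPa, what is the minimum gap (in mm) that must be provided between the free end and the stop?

g ≈ 1.38 mm

With no wall the rod would lengthen by αΔT L = 11.3×10⁻⁶ × 116 × 1600 = 2.097 mm.
At the allowable stress the elastic shortening the wall may impose is σL/E = 51 × 1600 / (114×10³) = 0.7158 mm.
The gap must absorb the remainder: g_min = 2.097 − 0.7158 = 1.381 mm.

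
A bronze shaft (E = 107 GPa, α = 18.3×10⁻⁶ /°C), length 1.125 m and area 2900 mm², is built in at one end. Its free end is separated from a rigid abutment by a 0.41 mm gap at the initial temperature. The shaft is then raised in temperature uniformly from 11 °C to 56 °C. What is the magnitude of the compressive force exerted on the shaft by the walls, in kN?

Unrestrained expansion: δ_free = αΔT L = 18.3×10⁻⁶ × 45 × 1125 = 0.9264 mm.
The gap closes (δ_free > 0.41 mm) and the wall then resists a further 0.9264 − 0.41 = 0.5164 mm of expansion.
That suppressed elongation corresponds to σ = E·Δ/L = 107×10³ × 0.5164/1125 = 49.12 MPa.
Force on the wall = σA = 49.12 × 2900 mm² = 142.4 kN.

P ≈ 142 kN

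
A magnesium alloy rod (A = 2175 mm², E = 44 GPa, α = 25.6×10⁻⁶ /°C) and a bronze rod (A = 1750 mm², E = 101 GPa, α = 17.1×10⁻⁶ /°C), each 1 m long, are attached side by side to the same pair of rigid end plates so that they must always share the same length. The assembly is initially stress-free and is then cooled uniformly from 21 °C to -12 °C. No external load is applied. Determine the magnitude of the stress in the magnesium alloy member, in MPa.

σ ≈ 8.01 MPa (tensile)

The magnesium alloy has the larger α, so on cooling it would change length more than the bronze if both were free. The rigid plates force a common final length, so the magnesium alloy is put into tension and the bronze into compression, with equal and opposite forces P (no external load).
Compatibility of the two members (thermal + elastic change equal): (α₁ − α₂)ΔT = P·[1/(A₁E₁) + 1/(A₂E₂)].
|α₁ − α₂|·ΔT = 8.5×10⁻⁶ × 33 = 0.0002805.
1/(A₁E₁) + 1/(A₂E₂) = 1/(2175×44×10³) + 1/(1750×101×10³) = 1.611×10⁻⁸ N⁻¹.
P = 0.0002805 / 1.611×10⁻⁸ = 17410 N = 17.41 kN.
σ_{magnesium alloy} = P/A₁ = 17410/2175 = 8.007 MPa, tensile.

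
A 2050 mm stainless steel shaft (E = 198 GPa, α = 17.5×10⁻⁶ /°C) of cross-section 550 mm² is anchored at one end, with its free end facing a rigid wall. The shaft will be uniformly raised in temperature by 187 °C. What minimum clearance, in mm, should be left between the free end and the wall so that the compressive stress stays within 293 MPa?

g ≈ 3.68 mm

Free expansion if unrestrained: δ_free = αΔT L = 17.5×10⁻⁶ × 187 × 2050 = 6.709 mm.
At the allowable stress the elastic shortening the wall may impose is σL/E = 293 × 2050 / (198×10³) = 3.034 mm.
The gap must absorb the remainder: g_min = 6.709 − 3.034 = 3.675 mm.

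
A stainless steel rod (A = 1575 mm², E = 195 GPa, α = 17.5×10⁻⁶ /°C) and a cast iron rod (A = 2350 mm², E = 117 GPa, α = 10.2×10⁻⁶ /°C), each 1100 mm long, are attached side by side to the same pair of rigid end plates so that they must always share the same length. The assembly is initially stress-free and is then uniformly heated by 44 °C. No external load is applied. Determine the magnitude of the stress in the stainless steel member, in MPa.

σ ≈ 29.6 MPa (compressive)

Equilibrium of a rigid end plate with no external load gives equal and opposite internal forces ±P in the two members. Since α_{stainless steel} > α_{cast iron}, heating drives the stainless steel into compression and the cast iron into tension.
Equating the net (thermal + elastic) strains gives |α₁ − α₂|·ΔT = P·[1/(A₁E₁) + 1/(A₂E₂)].
|α₁ − α₂|·ΔT = 7.3×10⁻⁶ × 44 = 0.0003212.
1/(A₁E₁) + 1/(A₂E₂) = 1/(1575×195×10³) + 1/(2350×117×10³) = 6.893×10⁻⁹ N⁻¹.
So P = 0.0003212 / 6.893×10⁻⁹ = 46.6 kN.
σ_{stainless steel} = P/A₁ = 46600/1575 = 29.59 MPa, compressive.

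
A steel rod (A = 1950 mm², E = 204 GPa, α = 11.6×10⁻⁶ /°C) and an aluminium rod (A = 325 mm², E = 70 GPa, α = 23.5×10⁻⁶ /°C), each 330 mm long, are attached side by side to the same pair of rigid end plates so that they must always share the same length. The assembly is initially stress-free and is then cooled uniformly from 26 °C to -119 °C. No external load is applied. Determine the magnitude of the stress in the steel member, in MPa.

Both members must finish at the same length. With the larger α, the aluminium tends to over-contract; the plates restrain it, putting the aluminium in tension and the steel in compression. With no external load the two internal forces are equal and opposite, magnitude P.
Equating the net (thermal + elastic) strains gives |α₁ − α₂|·ΔT = P·[1/(A₁E₁) + 1/(A₂E₂)].
|α₁ − α₂|·ΔT = 11.9×10⁻⁶ × 145 = 0.001726.
1/(A₁E₁) + 1/(A₂E₂) = 1/(1950×204×10³) + 1/(325×70×10³) = 4.647×10⁻⁸ N⁻¹.
So P = 0.001726 / 4.647×10⁻⁸ = 37.13 kN.
σ_{steel} = P/A₁ = 37130/1950 = 19.04 MPa, compressive.

σ ≈ 19 MPa (compressive)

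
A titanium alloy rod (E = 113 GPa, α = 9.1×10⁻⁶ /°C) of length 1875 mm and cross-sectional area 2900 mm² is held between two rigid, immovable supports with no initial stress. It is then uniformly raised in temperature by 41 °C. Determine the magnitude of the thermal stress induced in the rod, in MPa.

σ ≈ 42.2 MPa (compressive)

With length fixed, the mechanical strain must cancel the thermal strain αΔT = 9.1×10⁻⁶ × 41 = 373.1×10⁻⁶.
The stress required to suppress this strain is σ = Eε = 113×10³ × 373.1×10⁻⁶ = 42.16 MPa, compressive since the rod is trying to expand.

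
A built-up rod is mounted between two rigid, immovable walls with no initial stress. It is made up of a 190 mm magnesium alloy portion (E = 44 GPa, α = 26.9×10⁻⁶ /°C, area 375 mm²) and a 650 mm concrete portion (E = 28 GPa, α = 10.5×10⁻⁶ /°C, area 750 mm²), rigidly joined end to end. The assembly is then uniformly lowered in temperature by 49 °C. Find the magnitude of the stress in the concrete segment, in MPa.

σ ≈ 18.4 MPa (tensile)

If the supports were absent, the total length change would be Σ αᵢΔT Lᵢ = 26.9×10⁻⁶×49×190 + 10.5×10⁻⁶×49×650 = 0.5849 mm.
Since the ends are fixed, an axial force P builds up, equal in every segment, with P · Σ Lᵢ/(AᵢEᵢ) = δ_free.
The series flexibility is Σ Lᵢ/(AᵢEᵢ) = 190/(375×44×10³) + 650/(750×28×10³) = 4.247×10⁻⁵ mm/N.
So P = 0.5849 / 4.247×10⁻⁵ = 13.77 kN, tensile.
σ_{concrete} = P / A = 13770 / 750 = 18.36 MPa.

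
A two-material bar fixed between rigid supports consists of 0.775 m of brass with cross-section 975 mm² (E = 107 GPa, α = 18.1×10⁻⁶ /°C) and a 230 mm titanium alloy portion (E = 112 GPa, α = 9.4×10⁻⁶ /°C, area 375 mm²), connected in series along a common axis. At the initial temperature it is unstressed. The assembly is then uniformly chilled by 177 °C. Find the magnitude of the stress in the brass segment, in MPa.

With the walls removed the bar would change length by δ_free = Σ αᵢΔT Lᵢ = 18.1×10⁻⁶×177×775 + 9.4×10⁻⁶×177×230 = 2.866 mm.
The walls prevent any net length change, so an axial force P (same in every segment) develops. Compatibility: P · Σ Lᵢ/(AᵢEᵢ) = δ_free.
The series flexibility is Σ Lᵢ/(AᵢEᵢ) = 775/(975×107×10³) + 230/(375×112×10³) = 1.29×10⁻⁵ mm/N.
Hence P = δ_free / Σ(L/AE) = 2.866/1.29×10⁻⁵ = 222.1 kN (tensile).
σ_{brass} = P / A = 222100 / 975 = 227.7 MPa.

σ ≈ 228 MPa (tensile)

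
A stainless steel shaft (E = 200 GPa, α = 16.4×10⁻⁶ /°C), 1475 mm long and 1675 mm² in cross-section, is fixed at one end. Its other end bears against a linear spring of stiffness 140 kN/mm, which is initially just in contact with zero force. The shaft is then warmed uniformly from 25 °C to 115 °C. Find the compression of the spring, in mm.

δ ≈ 1.35 mm

The unrestrained thermal change is αΔT L = 16.4×10⁻⁶ × 90 × 1475 = 2.177 mm.
With a force P in the spring, the elastic change of the shaft is PL/(AE) and that of the spring is P/k; compatibility requires their sum to equal δ_free.
So P = δ_free / [L/(AE) + 1/k] = 2.177 / [ 1475/(1675×200×10³) + 1/(140×10³) ].
P = 2.177 / 1.155×10⁻⁵ = 188600 N.
Spring compression = P/k = 188600/(140×10³) = 1.347 mm.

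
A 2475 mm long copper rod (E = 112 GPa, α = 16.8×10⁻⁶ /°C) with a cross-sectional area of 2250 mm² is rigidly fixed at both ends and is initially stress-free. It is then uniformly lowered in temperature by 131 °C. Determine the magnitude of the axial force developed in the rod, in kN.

P ≈ 555 kN (tensile)

Full restraint means ε = 0, so the stress is σ = EαΔT = 112×10³ × 16.8×10⁻⁶ × 131 = 246.5 MPa.
Then P = σA = 246.5 × 2250 mm² = 554.6 kN, tensile.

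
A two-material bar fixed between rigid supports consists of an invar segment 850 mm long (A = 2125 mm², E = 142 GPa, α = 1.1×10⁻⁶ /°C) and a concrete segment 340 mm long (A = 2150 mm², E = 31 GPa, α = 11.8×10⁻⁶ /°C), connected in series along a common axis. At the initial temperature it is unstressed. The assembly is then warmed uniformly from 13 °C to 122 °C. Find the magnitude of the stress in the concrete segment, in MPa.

Free thermal expansion of the whole bar: Σ αᵢΔT Lᵢ = 1.1×10⁻⁶×109×850 + 11.8×10⁻⁶×109×340 = 0.5392 mm.
Since the ends are fixed, an axial force P builds up, equal in every segment, with P · Σ Lᵢ/(AᵢEᵢ) = δ_free.
Σ Lᵢ/(AᵢEᵢ) = 850/(2125×142×10³) + 340/(2150×31×10³) = 7.918×10⁻⁶ mm/N.
P = 0.5392 / 7.918×10⁻⁶ = 68100 N = 68.1 kN, compressive.
σ_{concrete} = P / A = 68100 / 2150 = 31.67 MPa.

σ ≈ 31.7 MPa (compressive)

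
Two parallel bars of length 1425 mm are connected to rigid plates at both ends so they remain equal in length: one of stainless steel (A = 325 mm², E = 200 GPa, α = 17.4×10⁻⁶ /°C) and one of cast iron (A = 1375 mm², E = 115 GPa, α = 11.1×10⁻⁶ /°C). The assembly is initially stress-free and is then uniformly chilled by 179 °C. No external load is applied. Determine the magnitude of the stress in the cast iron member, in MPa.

σ ≈ 37.8 MPa (compressive)

The stainless steel has the larger α, so on cooling it would change length more than the cast iron if both were free. The rigid plates force a common final length, so the stainless steel is put into tension and the cast iron into compression, with equal and opposite forces P (no external load).
Setting the final lengths equal and cancelling L: (α₁ − α₂)ΔT = P/(A₁E₁) + P/(A₂E₂).
|α₁ − α₂|·ΔT = 6.3×10⁻⁶ × 179 = 0.001128.
1/(A₁E₁) + 1/(A₂E₂) = 1/(325×200×10³) + 1/(1375×115×10³) = 2.171×10⁻⁸ N⁻¹.
So P = 0.001128 / 2.171×10⁻⁸ = 51.95 kN.
σ_{cast iron} = P/A₂ = 51950/1375 = 37.78 MPa, compressive.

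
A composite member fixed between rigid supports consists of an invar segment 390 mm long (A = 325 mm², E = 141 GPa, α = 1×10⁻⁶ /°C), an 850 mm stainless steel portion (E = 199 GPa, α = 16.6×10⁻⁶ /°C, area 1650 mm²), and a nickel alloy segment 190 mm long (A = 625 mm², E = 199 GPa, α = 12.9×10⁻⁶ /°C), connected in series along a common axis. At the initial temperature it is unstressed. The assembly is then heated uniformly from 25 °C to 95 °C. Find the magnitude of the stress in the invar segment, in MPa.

σ ≈ 289 MPa (compressive)

With the walls removed the bar would change length by δ_free = Σ αᵢΔT Lᵢ = 1×10⁻⁶×70×390 + 16.6×10⁻⁶×70×850 + 12.9×10⁻⁶×70×190 = 1.187 mm.
Since the ends are fixed, an axial force P builds up, equal in every segment, with P · Σ Lᵢ/(AᵢEᵢ) = δ_free.
The series flexibility is Σ Lᵢ/(AᵢEᵢ) = 390/(325×141×10³) + 850/(1650×199×10³) + 190/(625×199×10³) = 1.263×10⁻⁵ mm/N.
Hence P = δ_free / Σ(L/AE) = 1.187/1.263×10⁻⁵ = 93.97 kN (compressive).
σ_{invar} = P / A = 93970 / 325 = 289.1 MPa.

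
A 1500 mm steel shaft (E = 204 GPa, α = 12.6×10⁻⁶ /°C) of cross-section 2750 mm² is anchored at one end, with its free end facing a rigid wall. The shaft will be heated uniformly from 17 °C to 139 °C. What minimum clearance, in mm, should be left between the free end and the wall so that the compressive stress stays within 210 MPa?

g ≈ 0.762 mm

With no wall the shaft would lengthen by αΔT L = 12.6×10⁻⁶ × 122 × 1500 = 2.306 mm.
At the allowable stress the elastic shortening the wall may impose is σL/E = 210 × 1500 / (204×10³) = 1.544 mm.
The gap must absorb the remainder: g_min = 2.306 − 1.544 = 0.7617 mm.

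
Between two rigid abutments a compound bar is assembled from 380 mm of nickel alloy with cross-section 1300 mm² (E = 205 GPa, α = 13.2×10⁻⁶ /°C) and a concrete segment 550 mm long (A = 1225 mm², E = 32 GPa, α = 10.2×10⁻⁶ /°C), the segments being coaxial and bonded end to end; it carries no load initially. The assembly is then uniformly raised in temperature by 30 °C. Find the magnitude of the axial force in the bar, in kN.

With the walls removed the bar would change length by δ_free = Σ αᵢΔT Lᵢ = 13.2×10⁻⁶×30×380 + 10.2×10⁻⁶×30×550 = 0.3188 mm.
The rigid supports impose zero overall length change; the single axial force P common to all segments must satisfy P Σ Lᵢ/(AᵢEᵢ) = δ_free.
The series flexibility is Σ Lᵢ/(AᵢEᵢ) = 380/(1300×205×10³) + 550/(1225×32×10³) = 1.546×10⁻⁵ mm/N.
So P = 0.3188 / 1.546×10⁻⁵ = 20.62 kN, compressive.

P ≈ 20.6 kN (compressive)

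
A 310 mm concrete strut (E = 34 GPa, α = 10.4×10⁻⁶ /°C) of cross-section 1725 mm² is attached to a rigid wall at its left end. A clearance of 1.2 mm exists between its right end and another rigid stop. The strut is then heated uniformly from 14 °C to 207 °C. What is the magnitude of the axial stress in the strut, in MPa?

σ ≈ 0 MPa

Free thermal elongation = αΔT L = 10.4×10⁻⁶ × 193 × 310 = 0.6222 mm.
This is smaller than the 1.2 mm clearance, so the strut expands freely without reaching the stop — the stress is zero.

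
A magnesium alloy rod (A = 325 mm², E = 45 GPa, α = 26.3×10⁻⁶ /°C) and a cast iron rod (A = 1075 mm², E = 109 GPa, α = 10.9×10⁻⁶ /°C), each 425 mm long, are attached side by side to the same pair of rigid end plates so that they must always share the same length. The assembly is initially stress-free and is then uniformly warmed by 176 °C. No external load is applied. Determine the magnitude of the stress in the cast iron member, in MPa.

σ ≈ 32.8 MPa (tensile)

Equilibrium of a rigid end plate with no external load gives equal and opposite internal forces ±P in the two members. Since α_{magnesium alloy} > α_{cast iron}, heating drives the magnesium alloy into compression and the cast iron into tension.
Compatibility of the two members (thermal + elastic change equal): (α₁ − α₂)ΔT = P·[1/(A₁E₁) + 1/(A₂E₂)].
|α₁ − α₂|·ΔT = 15.4×10⁻⁶ × 176 = 0.00271.
1/(A₁E₁) + 1/(A₂E₂) = 1/(325×45×10³) + 1/(1075×109×10³) = 7.691×10⁻⁸ N⁻¹.
So P = 0.00271 / 7.691×10⁻⁸ = 35.24 kN.
σ_{cast iron} = P/A₂ = 35240/1075 = 32.78 MPa, tensile.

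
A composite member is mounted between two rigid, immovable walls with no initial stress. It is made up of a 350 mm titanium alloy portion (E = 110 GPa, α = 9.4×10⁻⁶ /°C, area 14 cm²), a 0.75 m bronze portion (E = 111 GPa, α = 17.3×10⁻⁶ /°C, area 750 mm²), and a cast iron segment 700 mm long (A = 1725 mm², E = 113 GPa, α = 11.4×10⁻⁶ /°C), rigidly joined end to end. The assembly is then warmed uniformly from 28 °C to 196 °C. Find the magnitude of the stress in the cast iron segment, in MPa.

σ ≈ 159 MPa (compressive)

If the supports were absent, the total length change would be Σ αᵢΔT Lᵢ = 9.4×10⁻⁶×168×350 + 17.3×10⁻⁶×168×750 + 11.4×10⁻⁶×168×700 = 4.073 mm.
The rigid supports impose zero overall length change; the single axial force P common to all segments must satisfy P Σ Lᵢ/(AᵢEᵢ) = δ_free.
Σ Lᵢ/(AᵢEᵢ) = 350/(1400×110×10³) + 750/(750×111×10³) + 700/(1725×113×10³) = 1.487×10⁻⁵ mm/N.
P = 4.073 / 1.487×10⁻⁵ = 273900 N = 273.9 kN, compressive.
σ_{cast iron} = P / A = 273900 / 1725 = 158.8 MPa.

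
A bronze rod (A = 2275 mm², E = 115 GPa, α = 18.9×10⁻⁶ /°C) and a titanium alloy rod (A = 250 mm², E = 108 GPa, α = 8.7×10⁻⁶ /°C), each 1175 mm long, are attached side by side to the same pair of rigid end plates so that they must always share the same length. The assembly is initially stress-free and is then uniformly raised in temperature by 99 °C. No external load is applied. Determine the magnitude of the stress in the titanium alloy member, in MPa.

The bronze has the larger α, so on heating it would change length more than the titanium alloy if both were free. The rigid plates force a common final length, so the bronze is put into compression and the titanium alloy into tension, with equal and opposite forces P (no external load).
Compatibility of the two members (thermal + elastic change equal): (α₁ − α₂)ΔT = P·[1/(A₁E₁) + 1/(A₂E₂)].
|α₁ − α₂|·ΔT = 10.2×10⁻⁶ × 99 = 0.00101.
1/(A₁E₁) + 1/(A₂E₂) = 1/(2275×115×10³) + 1/(250×108×10³) = 4.086×10⁻⁸ N⁻¹.
So P = 0.00101 / 4.086×10⁻⁸ = 24.71 kN.
σ_{titanium alloy} = P/A₂ = 24710/250 = 98.86 MPa, tensile.

σ ≈ 98.9 MPa (tensile)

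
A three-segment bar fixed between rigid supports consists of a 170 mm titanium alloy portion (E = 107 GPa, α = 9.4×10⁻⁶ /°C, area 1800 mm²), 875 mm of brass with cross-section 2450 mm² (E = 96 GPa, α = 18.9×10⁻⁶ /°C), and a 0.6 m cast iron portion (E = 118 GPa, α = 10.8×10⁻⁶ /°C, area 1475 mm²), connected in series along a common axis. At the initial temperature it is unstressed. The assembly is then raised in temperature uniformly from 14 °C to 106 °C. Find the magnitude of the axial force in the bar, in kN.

With the walls removed the bar would change length by δ_free = Σ αᵢΔT Lᵢ = 9.4×10⁻⁶×92×170 + 18.9×10⁻⁶×92×875 + 10.8×10⁻⁶×92×600 = 2.265 mm.
The walls prevent any net length change, so an axial force P (same in every segment) develops. Compatibility: P · Σ Lᵢ/(AᵢEᵢ) = δ_free.
The series flexibility is Σ Lᵢ/(AᵢEᵢ) = 170/(1800×107×10³) + 875/(2450×96×10³) + 600/(1475×118×10³) = 8.05×10⁻⁶ mm/N.
P = 2.265 / 8.05×10⁻⁶ = 281300 N = 281.3 kN, compressive.

P ≈ 281 kN (compressive)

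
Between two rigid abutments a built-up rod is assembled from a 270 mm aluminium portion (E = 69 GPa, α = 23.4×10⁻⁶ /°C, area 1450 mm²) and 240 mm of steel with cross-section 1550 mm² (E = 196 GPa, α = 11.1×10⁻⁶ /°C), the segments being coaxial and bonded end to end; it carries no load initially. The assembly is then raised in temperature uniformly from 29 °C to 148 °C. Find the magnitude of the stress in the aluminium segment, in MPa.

Free thermal expansion of the whole bar: Σ αᵢΔT Lᵢ = 23.4×10⁻⁶×119×270 + 11.1×10⁻⁶×119×240 = 1.069 mm.
The rigid supports impose zero overall length change; the single axial force P common to all segments must satisfy P Σ Lᵢ/(AᵢEᵢ) = δ_free.
The series flexibility is Σ Lᵢ/(AᵢEᵢ) = 270/(1450×69×10³) + 240/(1550×196×10³) = 3.489×10⁻⁶ mm/N.
Hence P = δ_free / Σ(L/AE) = 1.069/3.489×10⁻⁶ = 306.4 kN (compressive).
σ_{aluminium} = P / A = 306400 / 1450 = 211.3 MPa.

σ ≈ 211 MPa (compressive)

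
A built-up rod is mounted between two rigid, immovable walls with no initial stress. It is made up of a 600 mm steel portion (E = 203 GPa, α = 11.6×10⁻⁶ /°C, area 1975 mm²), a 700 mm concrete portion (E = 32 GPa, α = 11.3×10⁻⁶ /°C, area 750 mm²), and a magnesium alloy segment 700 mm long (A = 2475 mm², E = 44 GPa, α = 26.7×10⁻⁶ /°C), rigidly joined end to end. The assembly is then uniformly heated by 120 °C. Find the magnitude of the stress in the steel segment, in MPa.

Free thermal expansion of the whole bar: Σ αᵢΔT Lᵢ = 11.6×10⁻⁶×120×600 + 11.3×10⁻⁶×120×700 + 26.7×10⁻⁶×120×700 = 4.027 mm.
The rigid supports impose zero overall length change; the single axial force P common to all segments must satisfy P Σ Lᵢ/(AᵢEᵢ) = δ_free.
The series flexibility is Σ Lᵢ/(AᵢEᵢ) = 600/(1975×203×10³) + 700/(750×32×10³) + 700/(2475×44×10³) = 3.709×10⁻⁵ mm/N.
So P = 4.027 / 3.709×10⁻⁵ = 108.6 kN, compressive.
σ_{steel} = P / A = 108600 / 1975 = 54.98 MPa.

σ ≈ 55 MPa (compressive)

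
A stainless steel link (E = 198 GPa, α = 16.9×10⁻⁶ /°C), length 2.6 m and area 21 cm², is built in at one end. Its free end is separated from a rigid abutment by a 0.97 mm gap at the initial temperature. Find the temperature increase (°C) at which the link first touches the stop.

ΔT ≈ 22.1 °C

The gap closes when αΔT L = 0.97 mm, since the link is still unstressed at that instant.
ΔT = 0.97 / (16.9×10⁻⁶ × 2600) = 22.08 °C.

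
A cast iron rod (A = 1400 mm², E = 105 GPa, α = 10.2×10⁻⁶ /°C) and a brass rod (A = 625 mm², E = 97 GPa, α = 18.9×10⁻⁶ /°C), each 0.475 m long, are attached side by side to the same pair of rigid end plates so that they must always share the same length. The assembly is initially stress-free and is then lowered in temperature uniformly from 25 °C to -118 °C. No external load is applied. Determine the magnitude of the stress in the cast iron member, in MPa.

σ ≈ 38.1 MPa (compressive)

The brass has the larger α, so on cooling it would change length more than the cast iron if both were free. The rigid plates force a common final length, so the brass is put into tension and the cast iron into compression, with equal and opposite forces P (no external load).
Compatibility of the two members (thermal + elastic change equal): (α₁ − α₂)ΔT = P·[1/(A₁E₁) + 1/(A₂E₂)].
|α₁ − α₂|·ΔT = 8.7×10⁻⁶ × 143 = 0.001244.
1/(A₁E₁) + 1/(A₂E₂) = 1/(1400×105×10³) + 1/(625×97×10³) = 2.33×10⁻⁸ N⁻¹.
So P = 0.001244 / 2.33×10⁻⁸ = 53.4 kN.
σ_{cast iron} = P/A₁ = 53400/1400 = 38.14 MPa, compressive.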